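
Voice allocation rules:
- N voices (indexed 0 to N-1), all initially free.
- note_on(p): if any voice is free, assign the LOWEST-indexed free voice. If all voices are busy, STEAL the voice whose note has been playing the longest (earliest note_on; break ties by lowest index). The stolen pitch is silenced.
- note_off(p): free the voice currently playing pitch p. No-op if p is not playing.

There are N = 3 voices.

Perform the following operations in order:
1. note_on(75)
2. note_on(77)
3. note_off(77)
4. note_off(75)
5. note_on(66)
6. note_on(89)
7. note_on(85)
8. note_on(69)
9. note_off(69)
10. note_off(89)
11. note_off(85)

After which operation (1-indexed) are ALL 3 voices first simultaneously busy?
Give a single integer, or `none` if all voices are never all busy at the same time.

Answer: 7

Derivation:
Op 1: note_on(75): voice 0 is free -> assigned | voices=[75 - -]
Op 2: note_on(77): voice 1 is free -> assigned | voices=[75 77 -]
Op 3: note_off(77): free voice 1 | voices=[75 - -]
Op 4: note_off(75): free voice 0 | voices=[- - -]
Op 5: note_on(66): voice 0 is free -> assigned | voices=[66 - -]
Op 6: note_on(89): voice 1 is free -> assigned | voices=[66 89 -]
Op 7: note_on(85): voice 2 is free -> assigned | voices=[66 89 85]
Op 8: note_on(69): all voices busy, STEAL voice 0 (pitch 66, oldest) -> assign | voices=[69 89 85]
Op 9: note_off(69): free voice 0 | voices=[- 89 85]
Op 10: note_off(89): free voice 1 | voices=[- - 85]
Op 11: note_off(85): free voice 2 | voices=[- - -]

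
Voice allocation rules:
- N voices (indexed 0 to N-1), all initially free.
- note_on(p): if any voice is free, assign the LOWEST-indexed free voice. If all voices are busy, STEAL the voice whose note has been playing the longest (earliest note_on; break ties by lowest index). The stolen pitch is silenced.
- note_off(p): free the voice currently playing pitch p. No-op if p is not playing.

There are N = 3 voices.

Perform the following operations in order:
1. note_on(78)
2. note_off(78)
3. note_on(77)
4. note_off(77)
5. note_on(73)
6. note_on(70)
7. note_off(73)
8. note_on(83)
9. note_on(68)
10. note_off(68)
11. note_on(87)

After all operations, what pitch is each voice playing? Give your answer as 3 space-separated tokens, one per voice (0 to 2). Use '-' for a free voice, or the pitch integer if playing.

Answer: 83 70 87

Derivation:
Op 1: note_on(78): voice 0 is free -> assigned | voices=[78 - -]
Op 2: note_off(78): free voice 0 | voices=[- - -]
Op 3: note_on(77): voice 0 is free -> assigned | voices=[77 - -]
Op 4: note_off(77): free voice 0 | voices=[- - -]
Op 5: note_on(73): voice 0 is free -> assigned | voices=[73 - -]
Op 6: note_on(70): voice 1 is free -> assigned | voices=[73 70 -]
Op 7: note_off(73): free voice 0 | voices=[- 70 -]
Op 8: note_on(83): voice 0 is free -> assigned | voices=[83 70 -]
Op 9: note_on(68): voice 2 is free -> assigned | voices=[83 70 68]
Op 10: note_off(68): free voice 2 | voices=[83 70 -]
Op 11: note_on(87): voice 2 is free -> assigned | voices=[83 70 87]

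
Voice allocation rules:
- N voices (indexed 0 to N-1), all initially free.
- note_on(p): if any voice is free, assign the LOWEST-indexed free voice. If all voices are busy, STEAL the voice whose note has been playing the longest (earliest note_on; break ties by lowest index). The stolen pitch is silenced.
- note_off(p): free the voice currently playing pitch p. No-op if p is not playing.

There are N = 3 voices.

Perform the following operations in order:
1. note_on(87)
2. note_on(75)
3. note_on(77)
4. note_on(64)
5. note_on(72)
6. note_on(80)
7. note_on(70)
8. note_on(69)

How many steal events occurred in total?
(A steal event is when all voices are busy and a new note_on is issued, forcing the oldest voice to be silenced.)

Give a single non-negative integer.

Op 1: note_on(87): voice 0 is free -> assigned | voices=[87 - -]
Op 2: note_on(75): voice 1 is free -> assigned | voices=[87 75 -]
Op 3: note_on(77): voice 2 is free -> assigned | voices=[87 75 77]
Op 4: note_on(64): all voices busy, STEAL voice 0 (pitch 87, oldest) -> assign | voices=[64 75 77]
Op 5: note_on(72): all voices busy, STEAL voice 1 (pitch 75, oldest) -> assign | voices=[64 72 77]
Op 6: note_on(80): all voices busy, STEAL voice 2 (pitch 77, oldest) -> assign | voices=[64 72 80]
Op 7: note_on(70): all voices busy, STEAL voice 0 (pitch 64, oldest) -> assign | voices=[70 72 80]
Op 8: note_on(69): all voices busy, STEAL voice 1 (pitch 72, oldest) -> assign | voices=[70 69 80]

Answer: 5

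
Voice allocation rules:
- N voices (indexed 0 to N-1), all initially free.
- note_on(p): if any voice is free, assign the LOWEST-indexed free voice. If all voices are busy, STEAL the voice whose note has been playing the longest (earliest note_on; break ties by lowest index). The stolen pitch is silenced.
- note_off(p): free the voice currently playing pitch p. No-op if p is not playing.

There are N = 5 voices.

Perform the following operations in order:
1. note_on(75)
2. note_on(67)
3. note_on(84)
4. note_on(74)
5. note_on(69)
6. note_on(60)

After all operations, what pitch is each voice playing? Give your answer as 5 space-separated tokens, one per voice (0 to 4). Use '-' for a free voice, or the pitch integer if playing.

Answer: 60 67 84 74 69

Derivation:
Op 1: note_on(75): voice 0 is free -> assigned | voices=[75 - - - -]
Op 2: note_on(67): voice 1 is free -> assigned | voices=[75 67 - - -]
Op 3: note_on(84): voice 2 is free -> assigned | voices=[75 67 84 - -]
Op 4: note_on(74): voice 3 is free -> assigned | voices=[75 67 84 74 -]
Op 5: note_on(69): voice 4 is free -> assigned | voices=[75 67 84 74 69]
Op 6: note_on(60): all voices busy, STEAL voice 0 (pitch 75, oldest) -> assign | voices=[60 67 84 74 69]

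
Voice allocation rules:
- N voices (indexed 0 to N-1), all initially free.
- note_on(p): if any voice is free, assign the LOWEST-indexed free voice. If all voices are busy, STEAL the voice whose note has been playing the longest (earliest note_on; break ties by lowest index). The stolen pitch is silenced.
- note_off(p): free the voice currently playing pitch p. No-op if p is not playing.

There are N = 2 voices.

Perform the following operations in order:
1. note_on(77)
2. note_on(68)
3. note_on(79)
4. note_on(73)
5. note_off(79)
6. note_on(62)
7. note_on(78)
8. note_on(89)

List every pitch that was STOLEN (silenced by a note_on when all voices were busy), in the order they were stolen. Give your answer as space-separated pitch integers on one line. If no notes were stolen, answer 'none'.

Answer: 77 68 73 62

Derivation:
Op 1: note_on(77): voice 0 is free -> assigned | voices=[77 -]
Op 2: note_on(68): voice 1 is free -> assigned | voices=[77 68]
Op 3: note_on(79): all voices busy, STEAL voice 0 (pitch 77, oldest) -> assign | voices=[79 68]
Op 4: note_on(73): all voices busy, STEAL voice 1 (pitch 68, oldest) -> assign | voices=[79 73]
Op 5: note_off(79): free voice 0 | voices=[- 73]
Op 6: note_on(62): voice 0 is free -> assigned | voices=[62 73]
Op 7: note_on(78): all voices busy, STEAL voice 1 (pitch 73, oldest) -> assign | voices=[62 78]
Op 8: note_on(89): all voices busy, STEAL voice 0 (pitch 62, oldest) -> assign | voices=[89 78]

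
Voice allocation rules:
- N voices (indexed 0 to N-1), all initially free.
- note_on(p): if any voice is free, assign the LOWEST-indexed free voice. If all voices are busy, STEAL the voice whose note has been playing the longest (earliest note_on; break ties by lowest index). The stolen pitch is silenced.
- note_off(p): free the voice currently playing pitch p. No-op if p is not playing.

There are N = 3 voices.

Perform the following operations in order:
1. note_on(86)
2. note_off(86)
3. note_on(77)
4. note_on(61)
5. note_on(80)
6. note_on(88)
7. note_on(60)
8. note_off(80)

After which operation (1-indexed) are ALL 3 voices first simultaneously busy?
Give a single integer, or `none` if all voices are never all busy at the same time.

Answer: 5

Derivation:
Op 1: note_on(86): voice 0 is free -> assigned | voices=[86 - -]
Op 2: note_off(86): free voice 0 | voices=[- - -]
Op 3: note_on(77): voice 0 is free -> assigned | voices=[77 - -]
Op 4: note_on(61): voice 1 is free -> assigned | voices=[77 61 -]
Op 5: note_on(80): voice 2 is free -> assigned | voices=[77 61 80]
Op 6: note_on(88): all voices busy, STEAL voice 0 (pitch 77, oldest) -> assign | voices=[88 61 80]
Op 7: note_on(60): all voices busy, STEAL voice 1 (pitch 61, oldest) -> assign | voices=[88 60 80]
Op 8: note_off(80): free voice 2 | voices=[88 60 -]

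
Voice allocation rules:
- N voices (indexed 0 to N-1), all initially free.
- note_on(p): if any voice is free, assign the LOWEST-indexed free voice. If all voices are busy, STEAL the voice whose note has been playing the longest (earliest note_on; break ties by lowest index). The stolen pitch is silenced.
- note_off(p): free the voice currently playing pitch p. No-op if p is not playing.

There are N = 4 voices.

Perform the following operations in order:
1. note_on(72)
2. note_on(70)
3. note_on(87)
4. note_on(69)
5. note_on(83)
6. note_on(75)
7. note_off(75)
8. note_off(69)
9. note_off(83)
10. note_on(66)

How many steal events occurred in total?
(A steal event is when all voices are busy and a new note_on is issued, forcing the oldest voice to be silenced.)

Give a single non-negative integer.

Op 1: note_on(72): voice 0 is free -> assigned | voices=[72 - - -]
Op 2: note_on(70): voice 1 is free -> assigned | voices=[72 70 - -]
Op 3: note_on(87): voice 2 is free -> assigned | voices=[72 70 87 -]
Op 4: note_on(69): voice 3 is free -> assigned | voices=[72 70 87 69]
Op 5: note_on(83): all voices busy, STEAL voice 0 (pitch 72, oldest) -> assign | voices=[83 70 87 69]
Op 6: note_on(75): all voices busy, STEAL voice 1 (pitch 70, oldest) -> assign | voices=[83 75 87 69]
Op 7: note_off(75): free voice 1 | voices=[83 - 87 69]
Op 8: note_off(69): free voice 3 | voices=[83 - 87 -]
Op 9: note_off(83): free voice 0 | voices=[- - 87 -]
Op 10: note_on(66): voice 0 is free -> assigned | voices=[66 - 87 -]

Answer: 2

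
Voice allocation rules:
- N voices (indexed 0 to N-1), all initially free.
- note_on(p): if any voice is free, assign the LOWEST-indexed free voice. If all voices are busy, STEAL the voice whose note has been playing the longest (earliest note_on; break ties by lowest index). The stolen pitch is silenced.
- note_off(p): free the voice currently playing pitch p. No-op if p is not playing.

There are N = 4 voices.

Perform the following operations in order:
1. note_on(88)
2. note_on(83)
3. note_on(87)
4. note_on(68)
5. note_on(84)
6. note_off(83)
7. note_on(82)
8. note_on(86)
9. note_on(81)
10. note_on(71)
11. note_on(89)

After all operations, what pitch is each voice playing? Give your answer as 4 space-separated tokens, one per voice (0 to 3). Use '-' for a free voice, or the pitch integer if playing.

Op 1: note_on(88): voice 0 is free -> assigned | voices=[88 - - -]
Op 2: note_on(83): voice 1 is free -> assigned | voices=[88 83 - -]
Op 3: note_on(87): voice 2 is free -> assigned | voices=[88 83 87 -]
Op 4: note_on(68): voice 3 is free -> assigned | voices=[88 83 87 68]
Op 5: note_on(84): all voices busy, STEAL voice 0 (pitch 88, oldest) -> assign | voices=[84 83 87 68]
Op 6: note_off(83): free voice 1 | voices=[84 - 87 68]
Op 7: note_on(82): voice 1 is free -> assigned | voices=[84 82 87 68]
Op 8: note_on(86): all voices busy, STEAL voice 2 (pitch 87, oldest) -> assign | voices=[84 82 86 68]
Op 9: note_on(81): all voices busy, STEAL voice 3 (pitch 68, oldest) -> assign | voices=[84 82 86 81]
Op 10: note_on(71): all voices busy, STEAL voice 0 (pitch 84, oldest) -> assign | voices=[71 82 86 81]
Op 11: note_on(89): all voices busy, STEAL voice 1 (pitch 82, oldest) -> assign | voices=[71 89 86 81]

Answer: 71 89 86 81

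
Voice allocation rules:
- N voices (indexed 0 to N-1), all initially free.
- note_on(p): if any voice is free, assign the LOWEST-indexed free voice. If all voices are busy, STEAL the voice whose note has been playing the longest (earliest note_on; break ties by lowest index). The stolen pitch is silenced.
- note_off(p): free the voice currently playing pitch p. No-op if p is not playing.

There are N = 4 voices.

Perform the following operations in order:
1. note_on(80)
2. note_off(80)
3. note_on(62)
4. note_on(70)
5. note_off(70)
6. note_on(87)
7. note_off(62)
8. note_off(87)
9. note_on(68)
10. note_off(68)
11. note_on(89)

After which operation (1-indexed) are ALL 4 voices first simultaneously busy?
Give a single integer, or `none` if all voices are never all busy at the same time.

Answer: none

Derivation:
Op 1: note_on(80): voice 0 is free -> assigned | voices=[80 - - -]
Op 2: note_off(80): free voice 0 | voices=[- - - -]
Op 3: note_on(62): voice 0 is free -> assigned | voices=[62 - - -]
Op 4: note_on(70): voice 1 is free -> assigned | voices=[62 70 - -]
Op 5: note_off(70): free voice 1 | voices=[62 - - -]
Op 6: note_on(87): voice 1 is free -> assigned | voices=[62 87 - -]
Op 7: note_off(62): free voice 0 | voices=[- 87 - -]
Op 8: note_off(87): free voice 1 | voices=[- - - -]
Op 9: note_on(68): voice 0 is free -> assigned | voices=[68 - - -]
Op 10: note_off(68): free voice 0 | voices=[- - - -]
Op 11: note_on(89): voice 0 is free -> assigned | voices=[89 - - -]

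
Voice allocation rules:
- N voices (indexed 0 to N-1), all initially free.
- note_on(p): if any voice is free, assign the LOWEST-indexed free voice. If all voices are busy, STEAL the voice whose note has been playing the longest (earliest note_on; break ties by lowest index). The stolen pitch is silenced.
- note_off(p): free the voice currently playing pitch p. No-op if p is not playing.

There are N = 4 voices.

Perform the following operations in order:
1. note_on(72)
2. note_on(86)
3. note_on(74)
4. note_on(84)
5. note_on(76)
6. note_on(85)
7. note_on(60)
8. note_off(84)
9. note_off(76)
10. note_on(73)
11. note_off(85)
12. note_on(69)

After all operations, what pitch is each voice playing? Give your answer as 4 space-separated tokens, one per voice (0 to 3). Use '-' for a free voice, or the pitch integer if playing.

Answer: 73 69 60 -

Derivation:
Op 1: note_on(72): voice 0 is free -> assigned | voices=[72 - - -]
Op 2: note_on(86): voice 1 is free -> assigned | voices=[72 86 - -]
Op 3: note_on(74): voice 2 is free -> assigned | voices=[72 86 74 -]
Op 4: note_on(84): voice 3 is free -> assigned | voices=[72 86 74 84]
Op 5: note_on(76): all voices busy, STEAL voice 0 (pitch 72, oldest) -> assign | voices=[76 86 74 84]
Op 6: note_on(85): all voices busy, STEAL voice 1 (pitch 86, oldest) -> assign | voices=[76 85 74 84]
Op 7: note_on(60): all voices busy, STEAL voice 2 (pitch 74, oldest) -> assign | voices=[76 85 60 84]
Op 8: note_off(84): free voice 3 | voices=[76 85 60 -]
Op 9: note_off(76): free voice 0 | voices=[- 85 60 -]
Op 10: note_on(73): voice 0 is free -> assigned | voices=[73 85 60 -]
Op 11: note_off(85): free voice 1 | voices=[73 - 60 -]
Op 12: note_on(69): voice 1 is free -> assigned | voices=[73 69 60 -]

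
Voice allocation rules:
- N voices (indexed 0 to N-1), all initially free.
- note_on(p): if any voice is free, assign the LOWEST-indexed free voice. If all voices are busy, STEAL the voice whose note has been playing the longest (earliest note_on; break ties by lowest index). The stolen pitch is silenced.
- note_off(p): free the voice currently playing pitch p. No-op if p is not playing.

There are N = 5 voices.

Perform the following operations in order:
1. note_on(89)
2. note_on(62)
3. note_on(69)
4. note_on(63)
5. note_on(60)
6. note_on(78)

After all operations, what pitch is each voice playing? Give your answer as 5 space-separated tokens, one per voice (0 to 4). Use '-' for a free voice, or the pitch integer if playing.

Answer: 78 62 69 63 60

Derivation:
Op 1: note_on(89): voice 0 is free -> assigned | voices=[89 - - - -]
Op 2: note_on(62): voice 1 is free -> assigned | voices=[89 62 - - -]
Op 3: note_on(69): voice 2 is free -> assigned | voices=[89 62 69 - -]
Op 4: note_on(63): voice 3 is free -> assigned | voices=[89 62 69 63 -]
Op 5: note_on(60): voice 4 is free -> assigned | voices=[89 62 69 63 60]
Op 6: note_on(78): all voices busy, STEAL voice 0 (pitch 89, oldest) -> assign | voices=[78 62 69 63 60]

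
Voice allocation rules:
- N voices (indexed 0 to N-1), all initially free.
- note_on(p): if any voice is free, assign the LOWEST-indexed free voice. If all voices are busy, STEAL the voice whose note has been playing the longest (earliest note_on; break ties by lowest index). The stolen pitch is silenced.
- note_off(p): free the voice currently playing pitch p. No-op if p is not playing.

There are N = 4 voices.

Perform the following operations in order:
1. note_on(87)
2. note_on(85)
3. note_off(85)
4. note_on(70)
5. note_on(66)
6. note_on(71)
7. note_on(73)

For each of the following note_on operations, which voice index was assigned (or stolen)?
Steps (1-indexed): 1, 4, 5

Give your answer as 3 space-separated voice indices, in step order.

Op 1: note_on(87): voice 0 is free -> assigned | voices=[87 - - -]
Op 2: note_on(85): voice 1 is free -> assigned | voices=[87 85 - -]
Op 3: note_off(85): free voice 1 | voices=[87 - - -]
Op 4: note_on(70): voice 1 is free -> assigned | voices=[87 70 - -]
Op 5: note_on(66): voice 2 is free -> assigned | voices=[87 70 66 -]
Op 6: note_on(71): voice 3 is free -> assigned | voices=[87 70 66 71]
Op 7: note_on(73): all voices busy, STEAL voice 0 (pitch 87, oldest) -> assign | voices=[73 70 66 71]

Answer: 0 1 2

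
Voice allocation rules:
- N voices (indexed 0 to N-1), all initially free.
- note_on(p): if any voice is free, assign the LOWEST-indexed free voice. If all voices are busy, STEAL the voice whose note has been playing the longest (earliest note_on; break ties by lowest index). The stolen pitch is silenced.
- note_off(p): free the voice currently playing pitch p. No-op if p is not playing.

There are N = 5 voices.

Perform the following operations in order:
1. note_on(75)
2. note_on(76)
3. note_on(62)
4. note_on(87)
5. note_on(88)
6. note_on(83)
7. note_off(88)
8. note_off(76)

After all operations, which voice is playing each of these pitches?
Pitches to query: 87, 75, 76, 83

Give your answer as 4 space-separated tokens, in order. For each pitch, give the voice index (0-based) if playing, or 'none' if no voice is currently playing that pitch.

Op 1: note_on(75): voice 0 is free -> assigned | voices=[75 - - - -]
Op 2: note_on(76): voice 1 is free -> assigned | voices=[75 76 - - -]
Op 3: note_on(62): voice 2 is free -> assigned | voices=[75 76 62 - -]
Op 4: note_on(87): voice 3 is free -> assigned | voices=[75 76 62 87 -]
Op 5: note_on(88): voice 4 is free -> assigned | voices=[75 76 62 87 88]
Op 6: note_on(83): all voices busy, STEAL voice 0 (pitch 75, oldest) -> assign | voices=[83 76 62 87 88]
Op 7: note_off(88): free voice 4 | voices=[83 76 62 87 -]
Op 8: note_off(76): free voice 1 | voices=[83 - 62 87 -]

Answer: 3 none none 0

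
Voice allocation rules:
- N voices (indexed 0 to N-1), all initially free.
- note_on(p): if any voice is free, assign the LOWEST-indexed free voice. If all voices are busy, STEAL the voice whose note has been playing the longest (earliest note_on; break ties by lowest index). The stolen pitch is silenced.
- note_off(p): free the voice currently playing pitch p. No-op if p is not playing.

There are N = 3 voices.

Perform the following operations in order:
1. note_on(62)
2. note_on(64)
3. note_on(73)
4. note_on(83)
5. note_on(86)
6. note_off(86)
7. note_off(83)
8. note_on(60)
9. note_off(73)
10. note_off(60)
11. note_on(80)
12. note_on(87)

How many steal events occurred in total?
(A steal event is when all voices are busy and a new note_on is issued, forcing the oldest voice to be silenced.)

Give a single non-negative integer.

Answer: 2

Derivation:
Op 1: note_on(62): voice 0 is free -> assigned | voices=[62 - -]
Op 2: note_on(64): voice 1 is free -> assigned | voices=[62 64 -]
Op 3: note_on(73): voice 2 is free -> assigned | voices=[62 64 73]
Op 4: note_on(83): all voices busy, STEAL voice 0 (pitch 62, oldest) -> assign | voices=[83 64 73]
Op 5: note_on(86): all voices busy, STEAL voice 1 (pitch 64, oldest) -> assign | voices=[83 86 73]
Op 6: note_off(86): free voice 1 | voices=[83 - 73]
Op 7: note_off(83): free voice 0 | voices=[- - 73]
Op 8: note_on(60): voice 0 is free -> assigned | voices=[60 - 73]
Op 9: note_off(73): free voice 2 | voices=[60 - -]
Op 10: note_off(60): free voice 0 | voices=[- - -]
Op 11: note_on(80): voice 0 is free -> assigned | voices=[80 - -]
Op 12: note_on(87): voice 1 is free -> assigned | voices=[80 87 -]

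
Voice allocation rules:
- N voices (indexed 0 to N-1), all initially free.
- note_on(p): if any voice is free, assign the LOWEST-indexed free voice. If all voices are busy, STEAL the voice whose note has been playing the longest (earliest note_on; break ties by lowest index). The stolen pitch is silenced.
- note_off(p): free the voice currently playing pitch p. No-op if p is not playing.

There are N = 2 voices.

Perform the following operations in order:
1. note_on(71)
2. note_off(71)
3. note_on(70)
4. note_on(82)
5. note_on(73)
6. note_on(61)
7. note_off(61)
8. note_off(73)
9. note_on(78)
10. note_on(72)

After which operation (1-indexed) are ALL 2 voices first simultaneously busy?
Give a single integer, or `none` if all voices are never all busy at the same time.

Answer: 4

Derivation:
Op 1: note_on(71): voice 0 is free -> assigned | voices=[71 -]
Op 2: note_off(71): free voice 0 | voices=[- -]
Op 3: note_on(70): voice 0 is free -> assigned | voices=[70 -]
Op 4: note_on(82): voice 1 is free -> assigned | voices=[70 82]
Op 5: note_on(73): all voices busy, STEAL voice 0 (pitch 70, oldest) -> assign | voices=[73 82]
Op 6: note_on(61): all voices busy, STEAL voice 1 (pitch 82, oldest) -> assign | voices=[73 61]
Op 7: note_off(61): free voice 1 | voices=[73 -]
Op 8: note_off(73): free voice 0 | voices=[- -]
Op 9: note_on(78): voice 0 is free -> assigned | voices=[78 -]
Op 10: note_on(72): voice 1 is free -> assigned | voices=[78 72]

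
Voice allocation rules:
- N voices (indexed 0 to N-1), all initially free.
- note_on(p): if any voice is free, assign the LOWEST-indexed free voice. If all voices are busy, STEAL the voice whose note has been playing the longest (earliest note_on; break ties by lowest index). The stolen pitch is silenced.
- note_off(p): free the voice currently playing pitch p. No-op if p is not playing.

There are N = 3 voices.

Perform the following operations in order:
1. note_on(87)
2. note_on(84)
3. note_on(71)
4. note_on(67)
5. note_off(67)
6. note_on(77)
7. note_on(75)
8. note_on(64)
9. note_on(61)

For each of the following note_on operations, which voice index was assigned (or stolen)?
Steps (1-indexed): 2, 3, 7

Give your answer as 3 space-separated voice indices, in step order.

Op 1: note_on(87): voice 0 is free -> assigned | voices=[87 - -]
Op 2: note_on(84): voice 1 is free -> assigned | voices=[87 84 -]
Op 3: note_on(71): voice 2 is free -> assigned | voices=[87 84 71]
Op 4: note_on(67): all voices busy, STEAL voice 0 (pitch 87, oldest) -> assign | voices=[67 84 71]
Op 5: note_off(67): free voice 0 | voices=[- 84 71]
Op 6: note_on(77): voice 0 is free -> assigned | voices=[77 84 71]
Op 7: note_on(75): all voices busy, STEAL voice 1 (pitch 84, oldest) -> assign | voices=[77 75 71]
Op 8: note_on(64): all voices busy, STEAL voice 2 (pitch 71, oldest) -> assign | voices=[77 75 64]
Op 9: note_on(61): all voices busy, STEAL voice 0 (pitch 77, oldest) -> assign | voices=[61 75 64]

Answer: 1 2 1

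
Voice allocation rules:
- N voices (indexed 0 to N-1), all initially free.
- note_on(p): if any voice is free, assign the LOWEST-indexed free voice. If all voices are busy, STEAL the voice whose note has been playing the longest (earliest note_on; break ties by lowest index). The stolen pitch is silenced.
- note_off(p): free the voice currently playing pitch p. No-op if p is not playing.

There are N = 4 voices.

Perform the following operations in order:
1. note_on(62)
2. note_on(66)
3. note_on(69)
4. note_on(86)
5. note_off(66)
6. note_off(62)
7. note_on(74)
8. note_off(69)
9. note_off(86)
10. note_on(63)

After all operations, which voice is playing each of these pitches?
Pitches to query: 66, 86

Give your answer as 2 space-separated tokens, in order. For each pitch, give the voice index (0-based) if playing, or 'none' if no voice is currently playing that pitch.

Answer: none none

Derivation:
Op 1: note_on(62): voice 0 is free -> assigned | voices=[62 - - -]
Op 2: note_on(66): voice 1 is free -> assigned | voices=[62 66 - -]
Op 3: note_on(69): voice 2 is free -> assigned | voices=[62 66 69 -]
Op 4: note_on(86): voice 3 is free -> assigned | voices=[62 66 69 86]
Op 5: note_off(66): free voice 1 | voices=[62 - 69 86]
Op 6: note_off(62): free voice 0 | voices=[- - 69 86]
Op 7: note_on(74): voice 0 is free -> assigned | voices=[74 - 69 86]
Op 8: note_off(69): free voice 2 | voices=[74 - - 86]
Op 9: note_off(86): free voice 3 | voices=[74 - - -]
Op 10: note_on(63): voice 1 is free -> assigned | voices=[74 63 - -]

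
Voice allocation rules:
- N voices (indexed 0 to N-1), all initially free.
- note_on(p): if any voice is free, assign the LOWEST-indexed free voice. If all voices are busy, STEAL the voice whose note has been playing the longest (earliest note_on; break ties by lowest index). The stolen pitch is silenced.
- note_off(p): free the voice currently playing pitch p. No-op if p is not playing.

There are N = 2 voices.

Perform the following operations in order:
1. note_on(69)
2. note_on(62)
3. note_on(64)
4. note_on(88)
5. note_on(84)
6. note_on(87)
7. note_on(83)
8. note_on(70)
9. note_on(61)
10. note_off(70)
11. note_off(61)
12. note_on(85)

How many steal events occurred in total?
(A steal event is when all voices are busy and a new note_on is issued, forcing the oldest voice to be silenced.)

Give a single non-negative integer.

Op 1: note_on(69): voice 0 is free -> assigned | voices=[69 -]
Op 2: note_on(62): voice 1 is free -> assigned | voices=[69 62]
Op 3: note_on(64): all voices busy, STEAL voice 0 (pitch 69, oldest) -> assign | voices=[64 62]
Op 4: note_on(88): all voices busy, STEAL voice 1 (pitch 62, oldest) -> assign | voices=[64 88]
Op 5: note_on(84): all voices busy, STEAL voice 0 (pitch 64, oldest) -> assign | voices=[84 88]
Op 6: note_on(87): all voices busy, STEAL voice 1 (pitch 88, oldest) -> assign | voices=[84 87]
Op 7: note_on(83): all voices busy, STEAL voice 0 (pitch 84, oldest) -> assign | voices=[83 87]
Op 8: note_on(70): all voices busy, STEAL voice 1 (pitch 87, oldest) -> assign | voices=[83 70]
Op 9: note_on(61): all voices busy, STEAL voice 0 (pitch 83, oldest) -> assign | voices=[61 70]
Op 10: note_off(70): free voice 1 | voices=[61 -]
Op 11: note_off(61): free voice 0 | voices=[- -]
Op 12: note_on(85): voice 0 is free -> assigned | voices=[85 -]

Answer: 7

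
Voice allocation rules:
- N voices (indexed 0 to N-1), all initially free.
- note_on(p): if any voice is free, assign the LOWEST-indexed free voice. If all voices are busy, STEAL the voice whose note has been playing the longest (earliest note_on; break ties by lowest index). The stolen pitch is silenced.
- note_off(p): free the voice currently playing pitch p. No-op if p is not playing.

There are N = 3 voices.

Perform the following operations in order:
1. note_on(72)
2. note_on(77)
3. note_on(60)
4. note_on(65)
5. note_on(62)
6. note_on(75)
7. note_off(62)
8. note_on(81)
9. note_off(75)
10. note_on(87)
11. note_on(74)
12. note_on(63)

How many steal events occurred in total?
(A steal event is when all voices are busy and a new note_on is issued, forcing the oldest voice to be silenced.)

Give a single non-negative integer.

Answer: 5

Derivation:
Op 1: note_on(72): voice 0 is free -> assigned | voices=[72 - -]
Op 2: note_on(77): voice 1 is free -> assigned | voices=[72 77 -]
Op 3: note_on(60): voice 2 is free -> assigned | voices=[72 77 60]
Op 4: note_on(65): all voices busy, STEAL voice 0 (pitch 72, oldest) -> assign | voices=[65 77 60]
Op 5: note_on(62): all voices busy, STEAL voice 1 (pitch 77, oldest) -> assign | voices=[65 62 60]
Op 6: note_on(75): all voices busy, STEAL voice 2 (pitch 60, oldest) -> assign | voices=[65 62 75]
Op 7: note_off(62): free voice 1 | voices=[65 - 75]
Op 8: note_on(81): voice 1 is free -> assigned | voices=[65 81 75]
Op 9: note_off(75): free voice 2 | voices=[65 81 -]
Op 10: note_on(87): voice 2 is free -> assigned | voices=[65 81 87]
Op 11: note_on(74): all voices busy, STEAL voice 0 (pitch 65, oldest) -> assign | voices=[74 81 87]
Op 12: note_on(63): all voices busy, STEAL voice 1 (pitch 81, oldest) -> assign | voices=[74 63 87]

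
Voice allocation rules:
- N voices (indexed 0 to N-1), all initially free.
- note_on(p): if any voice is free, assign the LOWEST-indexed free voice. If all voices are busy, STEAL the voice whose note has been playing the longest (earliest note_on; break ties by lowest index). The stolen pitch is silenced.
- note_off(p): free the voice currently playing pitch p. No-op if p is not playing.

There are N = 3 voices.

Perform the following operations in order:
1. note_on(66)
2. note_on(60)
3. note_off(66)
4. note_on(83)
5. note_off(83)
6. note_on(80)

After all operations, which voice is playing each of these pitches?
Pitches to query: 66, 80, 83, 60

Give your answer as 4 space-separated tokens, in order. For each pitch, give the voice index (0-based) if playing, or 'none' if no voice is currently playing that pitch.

Op 1: note_on(66): voice 0 is free -> assigned | voices=[66 - -]
Op 2: note_on(60): voice 1 is free -> assigned | voices=[66 60 -]
Op 3: note_off(66): free voice 0 | voices=[- 60 -]
Op 4: note_on(83): voice 0 is free -> assigned | voices=[83 60 -]
Op 5: note_off(83): free voice 0 | voices=[- 60 -]
Op 6: note_on(80): voice 0 is free -> assigned | voices=[80 60 -]

Answer: none 0 none 1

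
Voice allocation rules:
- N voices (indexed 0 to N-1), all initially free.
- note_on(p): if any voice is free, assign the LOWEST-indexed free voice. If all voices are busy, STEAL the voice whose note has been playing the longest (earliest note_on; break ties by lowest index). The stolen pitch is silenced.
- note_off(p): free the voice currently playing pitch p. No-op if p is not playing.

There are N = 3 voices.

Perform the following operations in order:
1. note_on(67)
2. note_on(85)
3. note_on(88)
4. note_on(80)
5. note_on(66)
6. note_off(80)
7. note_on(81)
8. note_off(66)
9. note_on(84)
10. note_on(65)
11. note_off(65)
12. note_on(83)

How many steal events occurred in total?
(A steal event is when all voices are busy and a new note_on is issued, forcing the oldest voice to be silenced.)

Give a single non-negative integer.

Answer: 3

Derivation:
Op 1: note_on(67): voice 0 is free -> assigned | voices=[67 - -]
Op 2: note_on(85): voice 1 is free -> assigned | voices=[67 85 -]
Op 3: note_on(88): voice 2 is free -> assigned | voices=[67 85 88]
Op 4: note_on(80): all voices busy, STEAL voice 0 (pitch 67, oldest) -> assign | voices=[80 85 88]
Op 5: note_on(66): all voices busy, STEAL voice 1 (pitch 85, oldest) -> assign | voices=[80 66 88]
Op 6: note_off(80): free voice 0 | voices=[- 66 88]
Op 7: note_on(81): voice 0 is free -> assigned | voices=[81 66 88]
Op 8: note_off(66): free voice 1 | voices=[81 - 88]
Op 9: note_on(84): voice 1 is free -> assigned | voices=[81 84 88]
Op 10: note_on(65): all voices busy, STEAL voice 2 (pitch 88, oldest) -> assign | voices=[81 84 65]
Op 11: note_off(65): free voice 2 | voices=[81 84 -]
Op 12: note_on(83): voice 2 is free -> assigned | voices=[81 84 83]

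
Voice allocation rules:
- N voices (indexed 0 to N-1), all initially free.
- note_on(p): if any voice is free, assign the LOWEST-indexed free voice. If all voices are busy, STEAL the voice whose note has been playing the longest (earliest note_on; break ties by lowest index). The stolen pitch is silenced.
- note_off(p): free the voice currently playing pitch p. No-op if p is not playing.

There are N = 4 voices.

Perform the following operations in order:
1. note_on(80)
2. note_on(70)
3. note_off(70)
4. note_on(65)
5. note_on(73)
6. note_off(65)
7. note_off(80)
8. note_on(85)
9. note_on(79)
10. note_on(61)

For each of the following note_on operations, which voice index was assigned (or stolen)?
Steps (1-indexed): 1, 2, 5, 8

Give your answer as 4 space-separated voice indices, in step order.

Op 1: note_on(80): voice 0 is free -> assigned | voices=[80 - - -]
Op 2: note_on(70): voice 1 is free -> assigned | voices=[80 70 - -]
Op 3: note_off(70): free voice 1 | voices=[80 - - -]
Op 4: note_on(65): voice 1 is free -> assigned | voices=[80 65 - -]
Op 5: note_on(73): voice 2 is free -> assigned | voices=[80 65 73 -]
Op 6: note_off(65): free voice 1 | voices=[80 - 73 -]
Op 7: note_off(80): free voice 0 | voices=[- - 73 -]
Op 8: note_on(85): voice 0 is free -> assigned | voices=[85 - 73 -]
Op 9: note_on(79): voice 1 is free -> assigned | voices=[85 79 73 -]
Op 10: note_on(61): voice 3 is free -> assigned | voices=[85 79 73 61]

Answer: 0 1 2 0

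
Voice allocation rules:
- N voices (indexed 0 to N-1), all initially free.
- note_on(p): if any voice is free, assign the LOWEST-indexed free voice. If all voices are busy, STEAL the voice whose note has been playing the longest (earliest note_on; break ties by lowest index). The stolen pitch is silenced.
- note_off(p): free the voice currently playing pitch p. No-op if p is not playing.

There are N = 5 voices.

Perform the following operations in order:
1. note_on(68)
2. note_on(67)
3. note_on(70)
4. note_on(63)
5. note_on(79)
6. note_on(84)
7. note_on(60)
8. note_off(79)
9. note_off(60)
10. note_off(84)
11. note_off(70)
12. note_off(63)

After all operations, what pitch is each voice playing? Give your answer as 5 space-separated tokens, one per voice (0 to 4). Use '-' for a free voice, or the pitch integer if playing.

Answer: - - - - -

Derivation:
Op 1: note_on(68): voice 0 is free -> assigned | voices=[68 - - - -]
Op 2: note_on(67): voice 1 is free -> assigned | voices=[68 67 - - -]
Op 3: note_on(70): voice 2 is free -> assigned | voices=[68 67 70 - -]
Op 4: note_on(63): voice 3 is free -> assigned | voices=[68 67 70 63 -]
Op 5: note_on(79): voice 4 is free -> assigned | voices=[68 67 70 63 79]
Op 6: note_on(84): all voices busy, STEAL voice 0 (pitch 68, oldest) -> assign | voices=[84 67 70 63 79]
Op 7: note_on(60): all voices busy, STEAL voice 1 (pitch 67, oldest) -> assign | voices=[84 60 70 63 79]
Op 8: note_off(79): free voice 4 | voices=[84 60 70 63 -]
Op 9: note_off(60): free voice 1 | voices=[84 - 70 63 -]
Op 10: note_off(84): free voice 0 | voices=[- - 70 63 -]
Op 11: note_off(70): free voice 2 | voices=[- - - 63 -]
Op 12: note_off(63): free voice 3 | voices=[- - - - -]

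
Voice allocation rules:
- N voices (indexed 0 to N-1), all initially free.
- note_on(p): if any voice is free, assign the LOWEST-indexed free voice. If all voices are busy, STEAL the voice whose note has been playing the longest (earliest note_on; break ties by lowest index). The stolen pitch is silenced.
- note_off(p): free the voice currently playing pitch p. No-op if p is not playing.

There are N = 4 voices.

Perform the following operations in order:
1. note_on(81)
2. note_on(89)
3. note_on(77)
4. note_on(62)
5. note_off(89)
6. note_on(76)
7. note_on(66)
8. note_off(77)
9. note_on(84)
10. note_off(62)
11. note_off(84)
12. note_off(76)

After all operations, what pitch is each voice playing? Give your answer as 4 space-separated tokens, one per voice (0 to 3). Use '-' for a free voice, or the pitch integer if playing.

Answer: 66 - - -

Derivation:
Op 1: note_on(81): voice 0 is free -> assigned | voices=[81 - - -]
Op 2: note_on(89): voice 1 is free -> assigned | voices=[81 89 - -]
Op 3: note_on(77): voice 2 is free -> assigned | voices=[81 89 77 -]
Op 4: note_on(62): voice 3 is free -> assigned | voices=[81 89 77 62]
Op 5: note_off(89): free voice 1 | voices=[81 - 77 62]
Op 6: note_on(76): voice 1 is free -> assigned | voices=[81 76 77 62]
Op 7: note_on(66): all voices busy, STEAL voice 0 (pitch 81, oldest) -> assign | voices=[66 76 77 62]
Op 8: note_off(77): free voice 2 | voices=[66 76 - 62]
Op 9: note_on(84): voice 2 is free -> assigned | voices=[66 76 84 62]
Op 10: note_off(62): free voice 3 | voices=[66 76 84 -]
Op 11: note_off(84): free voice 2 | voices=[66 76 - -]
Op 12: note_off(76): free voice 1 | voices=[66 - - -]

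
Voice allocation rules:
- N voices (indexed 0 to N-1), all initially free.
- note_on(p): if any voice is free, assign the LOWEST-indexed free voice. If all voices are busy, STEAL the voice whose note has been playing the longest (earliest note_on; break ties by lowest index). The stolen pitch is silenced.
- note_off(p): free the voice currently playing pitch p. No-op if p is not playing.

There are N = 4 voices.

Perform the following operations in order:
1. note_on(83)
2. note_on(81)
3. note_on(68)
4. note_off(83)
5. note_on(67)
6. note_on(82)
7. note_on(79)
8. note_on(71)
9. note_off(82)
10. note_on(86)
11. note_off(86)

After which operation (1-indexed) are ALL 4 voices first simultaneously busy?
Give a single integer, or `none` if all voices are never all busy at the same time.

Op 1: note_on(83): voice 0 is free -> assigned | voices=[83 - - -]
Op 2: note_on(81): voice 1 is free -> assigned | voices=[83 81 - -]
Op 3: note_on(68): voice 2 is free -> assigned | voices=[83 81 68 -]
Op 4: note_off(83): free voice 0 | voices=[- 81 68 -]
Op 5: note_on(67): voice 0 is free -> assigned | voices=[67 81 68 -]
Op 6: note_on(82): voice 3 is free -> assigned | voices=[67 81 68 82]
Op 7: note_on(79): all voices busy, STEAL voice 1 (pitch 81, oldest) -> assign | voices=[67 79 68 82]
Op 8: note_on(71): all voices busy, STEAL voice 2 (pitch 68, oldest) -> assign | voices=[67 79 71 82]
Op 9: note_off(82): free voice 3 | voices=[67 79 71 -]
Op 10: note_on(86): voice 3 is free -> assigned | voices=[67 79 71 86]
Op 11: note_off(86): free voice 3 | voices=[67 79 71 -]

Answer: 6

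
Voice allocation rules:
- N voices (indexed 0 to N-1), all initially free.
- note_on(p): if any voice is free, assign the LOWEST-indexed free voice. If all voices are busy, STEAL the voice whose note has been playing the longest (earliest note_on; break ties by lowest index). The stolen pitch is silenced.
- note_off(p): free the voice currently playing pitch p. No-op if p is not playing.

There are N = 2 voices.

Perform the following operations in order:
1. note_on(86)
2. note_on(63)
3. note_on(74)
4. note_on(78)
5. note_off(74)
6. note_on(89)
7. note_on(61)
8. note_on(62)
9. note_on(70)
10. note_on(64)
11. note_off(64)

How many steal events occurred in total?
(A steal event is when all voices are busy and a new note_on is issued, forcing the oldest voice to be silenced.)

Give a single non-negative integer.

Op 1: note_on(86): voice 0 is free -> assigned | voices=[86 -]
Op 2: note_on(63): voice 1 is free -> assigned | voices=[86 63]
Op 3: note_on(74): all voices busy, STEAL voice 0 (pitch 86, oldest) -> assign | voices=[74 63]
Op 4: note_on(78): all voices busy, STEAL voice 1 (pitch 63, oldest) -> assign | voices=[74 78]
Op 5: note_off(74): free voice 0 | voices=[- 78]
Op 6: note_on(89): voice 0 is free -> assigned | voices=[89 78]
Op 7: note_on(61): all voices busy, STEAL voice 1 (pitch 78, oldest) -> assign | voices=[89 61]
Op 8: note_on(62): all voices busy, STEAL voice 0 (pitch 89, oldest) -> assign | voices=[62 61]
Op 9: note_on(70): all voices busy, STEAL voice 1 (pitch 61, oldest) -> assign | voices=[62 70]
Op 10: note_on(64): all voices busy, STEAL voice 0 (pitch 62, oldest) -> assign | voices=[64 70]
Op 11: note_off(64): free voice 0 | voices=[- 70]

Answer: 6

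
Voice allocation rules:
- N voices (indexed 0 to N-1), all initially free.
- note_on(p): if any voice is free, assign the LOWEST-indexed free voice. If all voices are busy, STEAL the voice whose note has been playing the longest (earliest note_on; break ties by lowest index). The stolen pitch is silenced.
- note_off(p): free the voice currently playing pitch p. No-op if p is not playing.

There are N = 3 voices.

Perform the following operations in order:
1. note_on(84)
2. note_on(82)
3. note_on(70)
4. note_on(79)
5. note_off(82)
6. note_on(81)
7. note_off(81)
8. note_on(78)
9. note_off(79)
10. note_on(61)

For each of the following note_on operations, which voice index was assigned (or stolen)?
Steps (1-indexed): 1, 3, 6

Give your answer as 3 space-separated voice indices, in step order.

Op 1: note_on(84): voice 0 is free -> assigned | voices=[84 - -]
Op 2: note_on(82): voice 1 is free -> assigned | voices=[84 82 -]
Op 3: note_on(70): voice 2 is free -> assigned | voices=[84 82 70]
Op 4: note_on(79): all voices busy, STEAL voice 0 (pitch 84, oldest) -> assign | voices=[79 82 70]
Op 5: note_off(82): free voice 1 | voices=[79 - 70]
Op 6: note_on(81): voice 1 is free -> assigned | voices=[79 81 70]
Op 7: note_off(81): free voice 1 | voices=[79 - 70]
Op 8: note_on(78): voice 1 is free -> assigned | voices=[79 78 70]
Op 9: note_off(79): free voice 0 | voices=[- 78 70]
Op 10: note_on(61): voice 0 is free -> assigned | voices=[61 78 70]

Answer: 0 2 1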